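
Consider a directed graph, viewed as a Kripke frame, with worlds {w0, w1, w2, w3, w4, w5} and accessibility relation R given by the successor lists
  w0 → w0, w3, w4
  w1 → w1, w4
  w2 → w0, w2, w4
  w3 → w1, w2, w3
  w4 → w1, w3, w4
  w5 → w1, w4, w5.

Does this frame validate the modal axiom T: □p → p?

By correspondence theory, T is valid on a frame iff R is reflexive.
Reflexive: yes — every world is R-related to itself.

Yes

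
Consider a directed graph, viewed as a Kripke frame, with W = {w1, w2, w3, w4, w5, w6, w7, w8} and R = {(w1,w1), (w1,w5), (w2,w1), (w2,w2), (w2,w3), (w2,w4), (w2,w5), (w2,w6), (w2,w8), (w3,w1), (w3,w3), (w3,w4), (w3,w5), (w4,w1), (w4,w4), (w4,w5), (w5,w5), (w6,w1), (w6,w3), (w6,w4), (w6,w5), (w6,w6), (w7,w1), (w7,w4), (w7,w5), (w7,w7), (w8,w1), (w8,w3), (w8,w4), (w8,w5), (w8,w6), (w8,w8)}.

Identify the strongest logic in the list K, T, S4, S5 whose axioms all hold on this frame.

S4

Reflexive (axiom T): yes — every world is R-related to itself.
Transitive (axiom 4): yes — every two-step R-path is closed by a direct edge.
Euclidean (axiom 5): no — w2 R w1 and w2 R w3, but not w1 R w3.
So F validates K, T, S4; S5 would additionally require R to be Euclidean. The strongest is S4.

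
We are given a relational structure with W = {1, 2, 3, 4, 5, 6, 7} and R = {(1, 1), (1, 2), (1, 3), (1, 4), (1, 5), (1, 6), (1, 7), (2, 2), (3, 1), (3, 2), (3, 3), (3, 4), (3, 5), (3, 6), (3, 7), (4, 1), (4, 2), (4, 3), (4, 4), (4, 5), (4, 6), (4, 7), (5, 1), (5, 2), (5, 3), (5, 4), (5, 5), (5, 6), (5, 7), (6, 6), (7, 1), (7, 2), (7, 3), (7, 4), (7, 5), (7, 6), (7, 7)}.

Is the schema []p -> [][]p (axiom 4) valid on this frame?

The schema 4 characterises exactly the transitive frames.
Transitive: yes — every two-step R-path is closed by a direct edge.

Yes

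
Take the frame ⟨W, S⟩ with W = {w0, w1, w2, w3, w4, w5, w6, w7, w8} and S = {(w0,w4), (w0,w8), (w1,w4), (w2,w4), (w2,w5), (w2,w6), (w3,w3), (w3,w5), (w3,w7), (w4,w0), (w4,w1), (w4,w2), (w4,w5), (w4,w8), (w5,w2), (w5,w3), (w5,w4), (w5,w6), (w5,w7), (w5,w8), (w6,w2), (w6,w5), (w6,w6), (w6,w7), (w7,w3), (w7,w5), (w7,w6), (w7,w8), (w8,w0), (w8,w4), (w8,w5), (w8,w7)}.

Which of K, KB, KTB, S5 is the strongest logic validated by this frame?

Symmetric (axiom B): yes — every pair in S has its reverse in S.
Reflexive (axiom T): no — w0 is not related to itself.
Euclidean (axiom 5): no — w2 S w4 and w2 S w6, but not w4 S w6.
So F validates K, KB; KTB would additionally require S to be reflexive. The strongest is KB.

KB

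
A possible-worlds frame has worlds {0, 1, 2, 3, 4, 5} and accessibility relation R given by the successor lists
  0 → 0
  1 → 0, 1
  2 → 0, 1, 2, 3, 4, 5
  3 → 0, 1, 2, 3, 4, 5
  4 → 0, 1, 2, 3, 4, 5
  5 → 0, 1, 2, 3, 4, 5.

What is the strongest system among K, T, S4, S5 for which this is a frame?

S4

Reflexive (axiom T): yes — every world is R-related to itself.
Transitive (axiom 4): yes — every two-step R-path is closed by a direct edge.
Euclidean (axiom 5): no — 2 R 0 and 2 R 1, but not 0 R 1.
So F validates K, T, S4; S5 would additionally require R to be Euclidean. The strongest is S4.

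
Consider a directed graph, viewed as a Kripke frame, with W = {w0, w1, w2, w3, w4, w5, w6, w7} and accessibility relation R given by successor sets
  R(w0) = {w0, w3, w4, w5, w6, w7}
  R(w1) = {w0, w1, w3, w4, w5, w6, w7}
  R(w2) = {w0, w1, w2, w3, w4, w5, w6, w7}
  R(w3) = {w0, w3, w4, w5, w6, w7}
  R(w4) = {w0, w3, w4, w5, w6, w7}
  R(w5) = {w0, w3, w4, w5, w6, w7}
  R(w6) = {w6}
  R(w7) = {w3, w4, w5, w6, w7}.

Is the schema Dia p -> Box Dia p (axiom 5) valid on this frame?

The schema 5 characterises exactly the Euclidean frames.
Euclidean: no — w0 R w6 and w0 R w3, but not w6 R w3.

No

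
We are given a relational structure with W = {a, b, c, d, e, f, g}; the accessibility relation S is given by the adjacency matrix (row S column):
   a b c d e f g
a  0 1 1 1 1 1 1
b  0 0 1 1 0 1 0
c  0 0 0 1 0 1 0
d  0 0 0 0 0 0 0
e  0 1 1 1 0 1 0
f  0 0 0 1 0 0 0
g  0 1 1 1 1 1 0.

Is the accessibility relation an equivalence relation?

Reflexive: no — a is not related to itself.
Symmetric: no — a S b but not b S a.
Transitive: yes — every two-step S-path is closed by a direct edge.
So S is not an equivalence relation.

No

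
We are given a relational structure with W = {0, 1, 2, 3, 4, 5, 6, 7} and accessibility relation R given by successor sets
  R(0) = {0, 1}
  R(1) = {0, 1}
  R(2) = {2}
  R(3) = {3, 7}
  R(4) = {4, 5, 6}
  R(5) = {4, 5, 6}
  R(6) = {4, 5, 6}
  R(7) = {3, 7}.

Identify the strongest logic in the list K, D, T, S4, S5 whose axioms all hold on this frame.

Serial (axiom D): yes — every world has a successor (e.g. 0 R 0).
Reflexive (axiom T): yes — every world is R-related to itself.
Transitive (axiom 4): yes — every two-step R-path is closed by a direct edge.
Euclidean (axiom 5): yes — any two successors of a common world are R-related.
So F validates K, D, T, S4, S5. The strongest is S5.

S5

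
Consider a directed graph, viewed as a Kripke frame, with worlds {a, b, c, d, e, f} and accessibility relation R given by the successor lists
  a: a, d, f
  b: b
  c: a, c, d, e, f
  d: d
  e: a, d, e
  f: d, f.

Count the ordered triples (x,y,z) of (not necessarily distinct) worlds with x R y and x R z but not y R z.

Enumerating: (a,d,a), (a,d,f), (a,f,a), (c,a,c), (c,a,e), (c,d,a), (c,d,c), (c,d,e), (c,d,f), (c,e,c), (c,e,f), (c,f,a), (c,f,c), (c,f,e), (e,a,e), (e,d,a), (e,d,e), (f,d,f).

18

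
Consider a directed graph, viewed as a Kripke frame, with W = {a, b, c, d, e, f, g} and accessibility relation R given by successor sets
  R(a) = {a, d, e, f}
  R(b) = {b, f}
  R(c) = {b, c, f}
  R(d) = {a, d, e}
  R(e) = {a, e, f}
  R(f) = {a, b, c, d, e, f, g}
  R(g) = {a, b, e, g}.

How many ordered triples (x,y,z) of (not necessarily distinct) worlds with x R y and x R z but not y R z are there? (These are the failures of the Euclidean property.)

34

Enumerating: (a,d,f), (a,e,d), (c,b,c), (d,e,d), (f,a,b), (f,a,c), (f,a,g), (f,b,a), (f,b,c), (f,b,d), (f,b,e), (f,b,g), … and 22 more.
Total: 34.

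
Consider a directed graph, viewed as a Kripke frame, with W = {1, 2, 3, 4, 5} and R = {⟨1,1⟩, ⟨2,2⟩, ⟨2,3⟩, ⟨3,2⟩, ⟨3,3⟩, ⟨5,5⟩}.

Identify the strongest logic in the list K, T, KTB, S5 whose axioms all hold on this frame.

K

Reflexive (axiom T): no — 4 is not related to itself.
Symmetric (axiom B): yes — every pair in R has its reverse in R.
Euclidean (axiom 5): yes — any two successors of a common world are R-related.
So F validates K; T would additionally require R to be reflexive. The strongest is K.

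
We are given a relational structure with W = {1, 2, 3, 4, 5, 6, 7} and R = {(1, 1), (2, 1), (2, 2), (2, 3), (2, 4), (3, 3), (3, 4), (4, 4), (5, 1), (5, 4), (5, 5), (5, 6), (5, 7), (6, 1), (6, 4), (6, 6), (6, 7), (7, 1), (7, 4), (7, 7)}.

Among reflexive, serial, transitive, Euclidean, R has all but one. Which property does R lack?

Euclidean

Reflexive: yes — every world is R-related to itself.
Serial: yes — every world has a successor (e.g. 1 R 1).
Transitive: yes — every two-step R-path is closed by a direct edge.
Euclidean: no — 2 R 1 and 2 R 3, but not 1 R 3.
Only Euclidean fails.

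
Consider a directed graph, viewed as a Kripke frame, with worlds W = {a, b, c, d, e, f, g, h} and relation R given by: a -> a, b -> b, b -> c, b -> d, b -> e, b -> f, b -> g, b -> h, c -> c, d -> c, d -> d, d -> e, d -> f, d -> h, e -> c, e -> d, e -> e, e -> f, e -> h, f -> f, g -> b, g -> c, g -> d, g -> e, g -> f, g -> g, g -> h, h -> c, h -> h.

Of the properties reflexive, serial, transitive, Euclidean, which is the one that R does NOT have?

Reflexive: yes — every world is R-related to itself.
Serial: yes — every world has a successor (e.g. a R a).
Transitive: yes — every two-step R-path is closed by a direct edge.
Euclidean: no — b R c and b R d, but not c R d.
Only Euclidean fails.

Euclidean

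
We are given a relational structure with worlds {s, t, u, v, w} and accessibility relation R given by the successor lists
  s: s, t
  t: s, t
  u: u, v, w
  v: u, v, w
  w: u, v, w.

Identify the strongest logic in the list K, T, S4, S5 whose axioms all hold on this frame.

S5

Reflexive (axiom T): yes — every world is R-related to itself.
Transitive (axiom 4): yes — every two-step R-path is closed by a direct edge.
Euclidean (axiom 5): yes — any two successors of a common world are R-related.
So F validates K, T, S4, S5. The strongest is S5.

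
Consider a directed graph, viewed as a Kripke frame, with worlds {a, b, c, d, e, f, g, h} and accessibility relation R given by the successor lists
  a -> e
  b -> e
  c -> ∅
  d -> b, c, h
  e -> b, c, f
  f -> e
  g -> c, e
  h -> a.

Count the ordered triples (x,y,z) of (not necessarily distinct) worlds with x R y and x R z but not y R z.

25

Enumerating: (a,e,e), (b,e,e), (d,b,b), (d,b,c), (d,b,h), (d,c,b), (d,c,c), (d,c,h), (d,h,b), (d,h,c), (d,h,h), (e,b,b), … and 13 more.
Total: 25.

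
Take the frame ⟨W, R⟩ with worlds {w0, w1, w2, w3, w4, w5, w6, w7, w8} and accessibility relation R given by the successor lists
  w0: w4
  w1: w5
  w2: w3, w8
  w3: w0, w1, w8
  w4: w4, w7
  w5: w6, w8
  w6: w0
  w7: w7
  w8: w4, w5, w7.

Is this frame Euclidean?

No

Euclidean: no — w2 R w8 and w2 R w3, but not w8 R w3.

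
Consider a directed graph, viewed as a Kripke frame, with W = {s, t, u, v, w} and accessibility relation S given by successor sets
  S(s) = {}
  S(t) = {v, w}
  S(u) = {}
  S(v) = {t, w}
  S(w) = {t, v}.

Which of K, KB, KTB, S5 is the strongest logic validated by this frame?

KB

Symmetric (axiom B): yes — every pair in S has its reverse in S.
Reflexive (axiom T): no — s is not related to itself.
Euclidean (axiom 5): no — t S v and t S v, but not v S v.
So F validates K, KB; KTB would additionally require S to be reflexive. The strongest is KB.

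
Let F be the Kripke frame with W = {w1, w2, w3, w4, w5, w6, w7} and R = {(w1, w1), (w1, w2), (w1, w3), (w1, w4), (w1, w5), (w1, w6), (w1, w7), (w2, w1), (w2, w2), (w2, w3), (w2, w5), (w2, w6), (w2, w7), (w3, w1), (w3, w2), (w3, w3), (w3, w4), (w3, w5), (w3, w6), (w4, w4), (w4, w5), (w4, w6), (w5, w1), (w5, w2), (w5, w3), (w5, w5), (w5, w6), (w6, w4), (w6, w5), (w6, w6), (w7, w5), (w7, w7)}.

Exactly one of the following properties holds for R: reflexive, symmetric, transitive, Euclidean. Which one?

reflexive

Reflexive: yes — every world is R-related to itself.
Symmetric: no — w1 R w4 but not w4 R w1.
Transitive: no — w2 R w1 and w1 R w4, but not w2 R w4.
Euclidean: no — w1 R w2 and w1 R w4, but not w2 R w4.
Only reflexive holds.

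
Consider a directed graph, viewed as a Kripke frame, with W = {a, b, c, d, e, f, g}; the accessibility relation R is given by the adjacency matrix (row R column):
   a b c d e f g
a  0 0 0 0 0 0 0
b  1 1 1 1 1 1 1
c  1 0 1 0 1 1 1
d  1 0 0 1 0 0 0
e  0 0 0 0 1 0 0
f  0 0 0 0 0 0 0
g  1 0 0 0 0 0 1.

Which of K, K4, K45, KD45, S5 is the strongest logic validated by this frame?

K4

Transitive (axiom 4): yes — every two-step R-path is closed by a direct edge.
Euclidean (axiom 5): no — b R a and b R c, but not a R c.
Serial (axiom D): no — a has no R-successor.
Reflexive (axiom T): no — a is not related to itself.
So F validates K, K4; K45 would additionally require R to be Euclidean. The strongest is K4.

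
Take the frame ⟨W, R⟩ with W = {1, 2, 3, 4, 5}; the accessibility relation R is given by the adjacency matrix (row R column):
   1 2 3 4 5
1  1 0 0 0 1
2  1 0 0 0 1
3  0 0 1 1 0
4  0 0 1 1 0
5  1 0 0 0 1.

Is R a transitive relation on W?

Yes

Transitive: yes — every two-step R-path is closed by a direct edge.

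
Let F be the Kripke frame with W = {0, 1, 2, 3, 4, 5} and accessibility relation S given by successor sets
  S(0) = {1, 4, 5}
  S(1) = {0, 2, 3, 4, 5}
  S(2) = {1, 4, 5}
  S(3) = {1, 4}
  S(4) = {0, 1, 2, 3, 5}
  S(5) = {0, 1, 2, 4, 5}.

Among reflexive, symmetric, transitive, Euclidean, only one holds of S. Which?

symmetric

Reflexive: no — 0 is not related to itself.
Symmetric: yes — every pair in S has its reverse in S.
Transitive: no — 0 S 1 and 1 S 2, but not 0 S 2.
Euclidean: no — 1 S 0 and 1 S 2, but not 0 S 2.
Only symmetric holds.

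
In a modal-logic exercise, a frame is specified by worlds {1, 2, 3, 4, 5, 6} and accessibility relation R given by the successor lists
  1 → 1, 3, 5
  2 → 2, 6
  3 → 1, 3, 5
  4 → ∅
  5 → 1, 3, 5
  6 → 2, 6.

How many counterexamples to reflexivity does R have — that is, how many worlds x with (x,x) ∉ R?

1

Enumerating: 4.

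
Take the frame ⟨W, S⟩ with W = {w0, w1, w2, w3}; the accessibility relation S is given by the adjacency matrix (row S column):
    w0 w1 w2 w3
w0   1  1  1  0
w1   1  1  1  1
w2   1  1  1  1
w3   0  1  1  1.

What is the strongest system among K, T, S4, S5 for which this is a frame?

Reflexive (axiom T): yes — every world is S-related to itself.
Transitive (axiom 4): no — w0 S w1 and w1 S w3, but not w0 S w3.
Euclidean (axiom 5): no — w1 S w0 and w1 S w3, but not w0 S w3.
So F validates K, T; S4 would additionally require S to be transitive. The strongest is T.

T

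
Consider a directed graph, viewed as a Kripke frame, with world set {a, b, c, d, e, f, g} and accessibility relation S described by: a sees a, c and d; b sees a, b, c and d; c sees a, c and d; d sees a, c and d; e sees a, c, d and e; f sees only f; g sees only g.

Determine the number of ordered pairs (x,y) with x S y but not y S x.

6

Enumerating: (b,a), (b,c), (b,d), (e,a), (e,c), (e,d).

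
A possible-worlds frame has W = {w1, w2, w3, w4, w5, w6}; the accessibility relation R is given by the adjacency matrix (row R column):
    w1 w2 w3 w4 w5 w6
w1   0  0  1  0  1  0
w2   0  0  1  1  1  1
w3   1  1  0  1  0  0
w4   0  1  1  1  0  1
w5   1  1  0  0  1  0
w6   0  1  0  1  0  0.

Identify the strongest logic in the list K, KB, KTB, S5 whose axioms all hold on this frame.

Symmetric (axiom B): yes — every pair in R has its reverse in R.
Reflexive (axiom T): no — w1 is not related to itself.
Euclidean (axiom 5): no — w1 R w3 and w1 R w5, but not w3 R w5.
So F validates K, KB; KTB would additionally require R to be reflexive. The strongest is KB.

KB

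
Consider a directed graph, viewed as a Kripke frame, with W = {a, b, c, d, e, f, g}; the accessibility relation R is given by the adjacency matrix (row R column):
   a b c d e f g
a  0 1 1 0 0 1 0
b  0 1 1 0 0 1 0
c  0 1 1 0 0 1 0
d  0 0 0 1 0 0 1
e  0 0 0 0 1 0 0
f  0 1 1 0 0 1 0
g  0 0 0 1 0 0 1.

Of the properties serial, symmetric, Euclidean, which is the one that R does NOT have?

Serial: yes — every world has a successor (e.g. a R b).
Symmetric: no — a R b but not b R a.
Euclidean: yes — any two successors of a common world are R-related.
Only symmetric fails.

symmetric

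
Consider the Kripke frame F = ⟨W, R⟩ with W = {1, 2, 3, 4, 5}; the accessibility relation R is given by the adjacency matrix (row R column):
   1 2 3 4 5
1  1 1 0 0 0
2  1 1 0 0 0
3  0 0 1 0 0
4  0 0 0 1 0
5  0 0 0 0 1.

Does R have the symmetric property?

Symmetric: yes — every pair in R has its reverse in R.

Yes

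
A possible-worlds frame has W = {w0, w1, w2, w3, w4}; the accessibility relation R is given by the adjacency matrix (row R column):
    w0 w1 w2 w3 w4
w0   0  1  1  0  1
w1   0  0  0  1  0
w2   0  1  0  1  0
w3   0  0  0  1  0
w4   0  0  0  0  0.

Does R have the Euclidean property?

No

Euclidean: no — w0 R w1 and w0 R w2, but not w1 R w2.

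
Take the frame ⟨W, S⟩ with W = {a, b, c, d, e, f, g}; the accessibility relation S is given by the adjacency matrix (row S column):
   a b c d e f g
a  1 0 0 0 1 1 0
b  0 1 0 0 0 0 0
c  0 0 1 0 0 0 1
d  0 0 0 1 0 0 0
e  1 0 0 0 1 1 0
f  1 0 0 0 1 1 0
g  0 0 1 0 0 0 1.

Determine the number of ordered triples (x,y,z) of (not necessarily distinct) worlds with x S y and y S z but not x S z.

S is transitive; there are no such tuples.

0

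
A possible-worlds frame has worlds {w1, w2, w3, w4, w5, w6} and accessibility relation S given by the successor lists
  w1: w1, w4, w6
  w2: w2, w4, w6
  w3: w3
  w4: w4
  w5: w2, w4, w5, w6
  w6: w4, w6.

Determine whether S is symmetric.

No

Symmetric: no — w1 S w4 but not w4 S w1.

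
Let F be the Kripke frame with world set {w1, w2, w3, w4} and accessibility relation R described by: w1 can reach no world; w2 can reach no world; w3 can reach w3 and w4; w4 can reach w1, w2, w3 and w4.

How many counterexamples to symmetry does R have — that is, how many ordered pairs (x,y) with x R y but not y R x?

Enumerating: (w4,w1), (w4,w2).

2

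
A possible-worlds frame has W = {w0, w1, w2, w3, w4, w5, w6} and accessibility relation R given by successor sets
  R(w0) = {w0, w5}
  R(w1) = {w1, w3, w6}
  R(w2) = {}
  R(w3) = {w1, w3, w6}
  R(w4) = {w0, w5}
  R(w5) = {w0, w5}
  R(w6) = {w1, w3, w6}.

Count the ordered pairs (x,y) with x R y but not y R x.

2

Enumerating: (w4,w0), (w4,w5).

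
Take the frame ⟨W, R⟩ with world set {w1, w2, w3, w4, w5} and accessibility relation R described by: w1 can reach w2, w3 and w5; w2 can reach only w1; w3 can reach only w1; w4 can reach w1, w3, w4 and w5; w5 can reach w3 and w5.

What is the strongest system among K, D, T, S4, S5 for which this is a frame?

Serial (axiom D): yes — every world has a successor (e.g. w1 R w2).
Reflexive (axiom T): no — w1 is not related to itself.
Transitive (axiom 4): no — w2 R w1 and w1 R w3, but not w2 R w3.
Euclidean (axiom 5): no — w1 R w2 and w1 R w3, but not w2 R w3.
So F validates K, D; T would additionally require R to be reflexive. The strongest is D.

D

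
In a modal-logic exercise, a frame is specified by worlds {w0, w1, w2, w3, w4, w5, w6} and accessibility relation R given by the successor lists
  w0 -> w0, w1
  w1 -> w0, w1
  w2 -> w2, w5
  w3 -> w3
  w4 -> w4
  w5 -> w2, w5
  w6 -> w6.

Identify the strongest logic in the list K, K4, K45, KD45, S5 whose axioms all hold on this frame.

Transitive (axiom 4): yes — every two-step R-path is closed by a direct edge.
Euclidean (axiom 5): yes — any two successors of a common world are R-related.
Serial (axiom D): yes — every world has a successor (e.g. w0 R w0).
Reflexive (axiom T): yes — every world is R-related to itself.
So F validates K, K4, K45, KD45, S5. The strongest is S5.

S5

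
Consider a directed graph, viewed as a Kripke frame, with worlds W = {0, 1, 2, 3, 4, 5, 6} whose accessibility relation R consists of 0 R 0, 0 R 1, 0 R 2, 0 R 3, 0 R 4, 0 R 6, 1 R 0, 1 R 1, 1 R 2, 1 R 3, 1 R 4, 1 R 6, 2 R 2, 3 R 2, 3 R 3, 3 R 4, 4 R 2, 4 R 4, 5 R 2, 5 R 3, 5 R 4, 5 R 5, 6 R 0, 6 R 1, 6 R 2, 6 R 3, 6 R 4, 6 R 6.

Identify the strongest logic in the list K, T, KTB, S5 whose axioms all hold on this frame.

T

Reflexive (axiom T): yes — every world is R-related to itself.
Symmetric (axiom B): no — 0 R 2 but not 2 R 0.
Euclidean (axiom 5): no — 0 R 2 and 0 R 1, but not 2 R 1.
So F validates K, T; KTB would additionally require R to be symmetric. The strongest is T.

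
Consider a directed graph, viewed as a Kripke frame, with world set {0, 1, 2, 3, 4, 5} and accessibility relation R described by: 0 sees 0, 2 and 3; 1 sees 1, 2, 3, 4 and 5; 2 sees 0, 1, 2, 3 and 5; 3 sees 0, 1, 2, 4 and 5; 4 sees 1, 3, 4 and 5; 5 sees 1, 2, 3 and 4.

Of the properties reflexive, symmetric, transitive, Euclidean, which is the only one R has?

symmetric

Reflexive: no — 3 is not related to itself.
Symmetric: yes — every pair in R has its reverse in R.
Transitive: no — 0 R 2 and 2 R 1, but not 0 R 1.
Euclidean: no — 1 R 2 and 1 R 4, but not 2 R 4.
Only symmetric holds.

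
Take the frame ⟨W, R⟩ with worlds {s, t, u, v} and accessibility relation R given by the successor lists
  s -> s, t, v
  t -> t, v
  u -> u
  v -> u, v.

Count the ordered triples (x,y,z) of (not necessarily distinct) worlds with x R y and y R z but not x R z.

2

Enumerating: (s,v,u), (t,v,u).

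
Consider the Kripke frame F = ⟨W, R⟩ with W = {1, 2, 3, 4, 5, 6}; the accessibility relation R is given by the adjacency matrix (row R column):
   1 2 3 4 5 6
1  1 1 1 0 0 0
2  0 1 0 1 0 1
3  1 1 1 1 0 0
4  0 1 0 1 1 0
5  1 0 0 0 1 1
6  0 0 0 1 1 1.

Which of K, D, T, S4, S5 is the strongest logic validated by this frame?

T

Serial (axiom D): yes — every world has a successor (e.g. 1 R 1).
Reflexive (axiom T): yes — every world is R-related to itself.
Transitive (axiom 4): no — 1 R 2 and 2 R 4, but not 1 R 4.
Euclidean (axiom 5): no — 1 R 2 and 1 R 3, but not 2 R 3.
So F validates K, D, T; S4 would additionally require R to be transitive. The strongest is T.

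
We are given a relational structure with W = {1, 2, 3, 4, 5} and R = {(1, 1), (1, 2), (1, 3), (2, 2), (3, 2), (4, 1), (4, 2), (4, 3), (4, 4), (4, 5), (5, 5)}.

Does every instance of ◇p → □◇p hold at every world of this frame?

Axiom 5 corresponds to the accessibility relation being Euclidean.
Euclidean: no — 1 R 2 and 1 R 3, but not 2 R 3.

No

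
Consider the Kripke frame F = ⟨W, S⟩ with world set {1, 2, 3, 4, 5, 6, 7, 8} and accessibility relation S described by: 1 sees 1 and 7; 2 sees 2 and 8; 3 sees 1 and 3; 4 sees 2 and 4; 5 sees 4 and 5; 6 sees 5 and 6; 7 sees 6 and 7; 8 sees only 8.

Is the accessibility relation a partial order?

Reflexive: yes — every world is S-related to itself.
Transitive: no — 1 S 7 and 7 S 6, but not 1 S 6.
Antisymmetric: yes — no distinct pair is related both ways.
So S is not a partial order.

No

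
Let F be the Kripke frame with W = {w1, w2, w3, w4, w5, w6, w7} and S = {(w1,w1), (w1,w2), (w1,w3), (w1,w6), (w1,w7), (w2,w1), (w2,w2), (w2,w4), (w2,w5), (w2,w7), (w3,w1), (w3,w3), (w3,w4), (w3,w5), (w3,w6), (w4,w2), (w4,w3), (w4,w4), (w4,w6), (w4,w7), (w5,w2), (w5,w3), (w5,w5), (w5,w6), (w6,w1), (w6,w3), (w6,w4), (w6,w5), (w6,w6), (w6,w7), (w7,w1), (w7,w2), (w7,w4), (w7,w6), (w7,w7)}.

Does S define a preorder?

Reflexive: yes — every world is S-related to itself.
Transitive: no — w1 S w2 and w2 S w4, but not w1 S w4.
So S is not a preorder.

No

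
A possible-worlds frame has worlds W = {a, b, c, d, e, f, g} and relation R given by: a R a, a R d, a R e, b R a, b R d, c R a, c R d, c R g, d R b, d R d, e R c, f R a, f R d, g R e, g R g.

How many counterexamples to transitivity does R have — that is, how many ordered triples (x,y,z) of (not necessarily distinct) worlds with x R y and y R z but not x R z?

14

Enumerating: (a,d,b), (a,e,c), (b,a,e), (b,d,b), (c,a,e), (c,d,b), (c,g,e), (d,b,a), (e,c,a), (e,c,d), (e,c,g), (f,a,e), (f,d,b), (g,e,c).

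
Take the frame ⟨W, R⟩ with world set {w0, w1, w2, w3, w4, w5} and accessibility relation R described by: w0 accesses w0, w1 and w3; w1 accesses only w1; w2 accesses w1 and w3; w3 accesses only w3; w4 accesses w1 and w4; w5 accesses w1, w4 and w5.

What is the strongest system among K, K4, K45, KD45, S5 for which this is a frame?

Transitive (axiom 4): yes — every two-step R-path is closed by a direct edge.
Euclidean (axiom 5): no — w0 R w1 and w0 R w3, but not w1 R w3.
Serial (axiom D): yes — every world has a successor (e.g. w0 R w0).
Reflexive (axiom T): no — w2 is not related to itself.
So F validates K, K4; K45 would additionally require R to be Euclidean. The strongest is K4.

K4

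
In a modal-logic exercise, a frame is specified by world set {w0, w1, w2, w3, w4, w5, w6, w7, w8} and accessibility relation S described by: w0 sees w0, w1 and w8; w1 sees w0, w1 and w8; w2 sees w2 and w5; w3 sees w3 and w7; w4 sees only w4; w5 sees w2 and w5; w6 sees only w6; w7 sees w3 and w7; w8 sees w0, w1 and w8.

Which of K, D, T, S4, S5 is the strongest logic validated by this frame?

Serial (axiom D): yes — every world has a successor (e.g. w0 S w0).
Reflexive (axiom T): yes — every world is S-related to itself.
Transitive (axiom 4): yes — every two-step S-path is closed by a direct edge.
Euclidean (axiom 5): yes — any two successors of a common world are S-related.
So F validates K, D, T, S4, S5. The strongest is S5.

S5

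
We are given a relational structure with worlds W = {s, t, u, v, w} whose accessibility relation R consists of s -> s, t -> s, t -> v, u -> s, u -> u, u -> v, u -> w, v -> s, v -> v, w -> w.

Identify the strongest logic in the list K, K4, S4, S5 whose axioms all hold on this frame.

Transitive (axiom 4): yes — every two-step R-path is closed by a direct edge.
Reflexive (axiom T): no — t is not related to itself.
Euclidean (axiom 5): no — t R s and t R v, but not s R v.
So F validates K, K4; S4 would additionally require R to be reflexive. The strongest is K4.

K4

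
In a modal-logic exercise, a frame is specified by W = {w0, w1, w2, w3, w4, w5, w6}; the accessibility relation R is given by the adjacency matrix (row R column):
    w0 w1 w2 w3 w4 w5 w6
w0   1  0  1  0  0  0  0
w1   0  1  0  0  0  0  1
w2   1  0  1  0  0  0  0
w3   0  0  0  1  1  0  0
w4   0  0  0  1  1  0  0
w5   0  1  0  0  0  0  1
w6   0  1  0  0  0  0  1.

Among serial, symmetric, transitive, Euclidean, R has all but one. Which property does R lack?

Serial: yes — every world has a successor (e.g. w0 R w0).
Symmetric: no — w5 R w1 but not w1 R w5.
Transitive: yes — every two-step R-path is closed by a direct edge.
Euclidean: yes — any two successors of a common world are R-related.
Only symmetric fails.

symmetric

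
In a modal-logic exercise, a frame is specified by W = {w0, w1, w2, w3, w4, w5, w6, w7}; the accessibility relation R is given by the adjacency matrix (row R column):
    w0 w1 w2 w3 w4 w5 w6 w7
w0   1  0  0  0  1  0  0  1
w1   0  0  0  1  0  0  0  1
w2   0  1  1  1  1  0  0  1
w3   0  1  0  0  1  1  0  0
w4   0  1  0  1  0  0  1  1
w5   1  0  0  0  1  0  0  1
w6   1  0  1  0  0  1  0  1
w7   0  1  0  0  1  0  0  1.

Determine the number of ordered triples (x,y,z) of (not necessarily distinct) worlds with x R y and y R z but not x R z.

38

Enumerating: (w0,w4,w1), (w0,w4,w3), (w0,w4,w6), (w0,w7,w1), (w1,w3,w1), (w1,w3,w4), (w1,w3,w5), (w1,w7,w1), (w1,w7,w4), (w2,w3,w5), (w2,w4,w6), (w3,w1,w3), … and 26 more.
Total: 38.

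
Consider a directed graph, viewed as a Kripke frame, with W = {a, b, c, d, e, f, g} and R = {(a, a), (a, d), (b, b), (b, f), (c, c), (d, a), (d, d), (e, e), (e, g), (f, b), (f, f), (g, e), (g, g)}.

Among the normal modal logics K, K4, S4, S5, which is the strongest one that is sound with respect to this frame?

Transitive (axiom 4): yes — every two-step R-path is closed by a direct edge.
Reflexive (axiom T): yes — every world is R-related to itself.
Euclidean (axiom 5): yes — any two successors of a common world are R-related.
So F validates K, K4, S4, S5. The strongest is S5.

S5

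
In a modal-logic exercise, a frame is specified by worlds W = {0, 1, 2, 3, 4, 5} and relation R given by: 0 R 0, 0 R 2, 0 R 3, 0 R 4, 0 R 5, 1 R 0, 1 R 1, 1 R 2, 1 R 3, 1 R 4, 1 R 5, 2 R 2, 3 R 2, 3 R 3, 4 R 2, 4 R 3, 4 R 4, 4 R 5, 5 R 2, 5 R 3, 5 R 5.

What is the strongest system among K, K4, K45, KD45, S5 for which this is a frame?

K4

Transitive (axiom 4): yes — every two-step R-path is closed by a direct edge.
Euclidean (axiom 5): no — 0 R 2 and 0 R 3, but not 2 R 3.
Serial (axiom D): yes — every world has a successor (e.g. 0 R 0).
Reflexive (axiom T): yes — every world is R-related to itself.
So F validates K, K4; K45 would additionally require R to be Euclidean. The strongest is K4.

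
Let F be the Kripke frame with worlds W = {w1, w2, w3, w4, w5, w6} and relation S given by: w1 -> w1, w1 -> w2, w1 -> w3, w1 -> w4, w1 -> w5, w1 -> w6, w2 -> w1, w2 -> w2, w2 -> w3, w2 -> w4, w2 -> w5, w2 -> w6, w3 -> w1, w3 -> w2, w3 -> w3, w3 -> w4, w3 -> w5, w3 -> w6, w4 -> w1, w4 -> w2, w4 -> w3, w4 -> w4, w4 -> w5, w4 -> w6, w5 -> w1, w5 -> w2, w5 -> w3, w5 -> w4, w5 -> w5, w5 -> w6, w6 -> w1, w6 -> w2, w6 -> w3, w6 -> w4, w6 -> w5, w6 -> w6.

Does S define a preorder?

Reflexive: yes — every world is S-related to itself.
Transitive: yes — every two-step S-path is closed by a direct edge.
So S is a preorder.

Yes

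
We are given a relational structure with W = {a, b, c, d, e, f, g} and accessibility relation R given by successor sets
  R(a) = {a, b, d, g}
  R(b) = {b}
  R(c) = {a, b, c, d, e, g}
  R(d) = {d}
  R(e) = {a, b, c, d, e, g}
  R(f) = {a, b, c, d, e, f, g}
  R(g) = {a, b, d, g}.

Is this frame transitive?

Yes

Transitive: yes — every two-step R-path is closed by a direct edge.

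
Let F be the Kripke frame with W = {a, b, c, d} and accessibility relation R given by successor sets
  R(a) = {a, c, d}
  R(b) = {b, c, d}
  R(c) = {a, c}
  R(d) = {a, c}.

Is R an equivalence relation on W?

Reflexive: no — d is not related to itself.
Symmetric: no — b R c but not c R b.
Transitive: no — b R c and c R a, but not b R a.
So R is not an equivalence relation.

No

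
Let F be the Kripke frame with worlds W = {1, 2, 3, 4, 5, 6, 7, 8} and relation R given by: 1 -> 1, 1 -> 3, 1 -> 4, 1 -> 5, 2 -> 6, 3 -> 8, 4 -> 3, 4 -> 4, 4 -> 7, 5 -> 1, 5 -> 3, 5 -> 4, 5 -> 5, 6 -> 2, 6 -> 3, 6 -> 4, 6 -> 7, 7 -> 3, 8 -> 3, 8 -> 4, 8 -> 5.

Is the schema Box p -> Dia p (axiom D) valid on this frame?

Yes

The schema D characterises exactly the serial frames.
Serial: yes — every world has a successor (e.g. 1 R 1).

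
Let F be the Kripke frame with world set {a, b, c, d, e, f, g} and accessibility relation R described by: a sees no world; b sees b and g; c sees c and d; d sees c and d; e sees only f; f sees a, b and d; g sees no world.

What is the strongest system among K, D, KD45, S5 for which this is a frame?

Serial (axiom D): no — a has no R-successor.
Euclidean (axiom 5): no — f R a and f R b, but not a R b.
Transitive (axiom 4): no — e R f and f R a, but not e R a.
Reflexive (axiom T): no — a is not related to itself.
So F validates K; D would additionally require R to be serial. The strongest is K.

K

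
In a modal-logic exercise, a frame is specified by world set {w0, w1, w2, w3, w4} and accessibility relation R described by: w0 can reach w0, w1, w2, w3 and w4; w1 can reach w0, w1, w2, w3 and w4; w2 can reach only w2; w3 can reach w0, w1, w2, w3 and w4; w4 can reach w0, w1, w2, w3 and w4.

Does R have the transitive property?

Yes

Transitive: yes — every two-step R-path is closed by a direct edge.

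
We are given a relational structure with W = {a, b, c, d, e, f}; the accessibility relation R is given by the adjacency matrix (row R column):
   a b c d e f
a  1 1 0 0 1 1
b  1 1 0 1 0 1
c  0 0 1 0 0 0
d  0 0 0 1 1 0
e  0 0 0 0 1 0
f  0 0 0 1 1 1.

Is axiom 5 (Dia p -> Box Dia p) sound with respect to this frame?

Axiom 5 corresponds to the accessibility relation being Euclidean.
Euclidean: no — a R b and a R e, but not b R e.

No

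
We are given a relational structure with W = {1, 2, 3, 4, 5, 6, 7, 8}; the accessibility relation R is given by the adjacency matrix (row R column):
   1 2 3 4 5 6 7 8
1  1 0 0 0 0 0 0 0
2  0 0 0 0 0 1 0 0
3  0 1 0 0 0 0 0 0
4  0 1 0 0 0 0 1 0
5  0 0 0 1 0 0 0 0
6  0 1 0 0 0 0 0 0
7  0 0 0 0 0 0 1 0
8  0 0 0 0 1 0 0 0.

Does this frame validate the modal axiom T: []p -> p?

The schema T characterises exactly the reflexive frames.
Reflexive: no — 2 is not related to itself.

No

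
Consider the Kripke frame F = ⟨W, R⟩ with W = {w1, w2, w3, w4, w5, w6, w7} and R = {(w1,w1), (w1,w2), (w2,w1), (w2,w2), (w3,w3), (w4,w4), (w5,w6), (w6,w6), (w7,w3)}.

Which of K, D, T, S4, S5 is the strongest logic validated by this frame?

Serial (axiom D): yes — every world has a successor (e.g. w1 R w1).
Reflexive (axiom T): no — w5 is not related to itself.
Transitive (axiom 4): yes — every two-step R-path is closed by a direct edge.
Euclidean (axiom 5): yes — any two successors of a common world are R-related.
So F validates K, D; T would additionally require R to be reflexive. The strongest is D.

D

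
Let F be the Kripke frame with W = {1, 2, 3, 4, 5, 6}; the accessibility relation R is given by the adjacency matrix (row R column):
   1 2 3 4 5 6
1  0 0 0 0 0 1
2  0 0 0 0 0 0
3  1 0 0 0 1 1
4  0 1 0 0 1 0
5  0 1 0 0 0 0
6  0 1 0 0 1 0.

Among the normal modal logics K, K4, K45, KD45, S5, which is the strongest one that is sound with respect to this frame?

K

Transitive (axiom 4): no — 1 R 6 and 6 R 2, but not 1 R 2.
Euclidean (axiom 5): no — 3 R 1 and 3 R 5, but not 1 R 5.
Serial (axiom D): no — 2 has no R-successor.
Reflexive (axiom T): no — 1 is not related to itself.
So F validates K; K4 would additionally require R to be transitive. The strongest is K.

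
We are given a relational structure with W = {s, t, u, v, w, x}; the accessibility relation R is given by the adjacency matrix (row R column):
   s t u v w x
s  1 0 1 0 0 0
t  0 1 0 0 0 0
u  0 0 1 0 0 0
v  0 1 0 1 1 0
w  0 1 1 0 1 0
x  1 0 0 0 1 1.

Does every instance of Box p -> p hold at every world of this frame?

Yes

The schema T characterises exactly the reflexive frames.
Reflexive: yes — every world is R-related to itself.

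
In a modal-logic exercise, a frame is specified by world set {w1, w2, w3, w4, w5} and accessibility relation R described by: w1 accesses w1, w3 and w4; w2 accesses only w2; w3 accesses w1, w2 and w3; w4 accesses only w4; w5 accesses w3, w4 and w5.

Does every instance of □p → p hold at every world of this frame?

Yes

By correspondence theory, T is valid on a frame iff R is reflexive.
Reflexive: yes — every world is R-related to itself.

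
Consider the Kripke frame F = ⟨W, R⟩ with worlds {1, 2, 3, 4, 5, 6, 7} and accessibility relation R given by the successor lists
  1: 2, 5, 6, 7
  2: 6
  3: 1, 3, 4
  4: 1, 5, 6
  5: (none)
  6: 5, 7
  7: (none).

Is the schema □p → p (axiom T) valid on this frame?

The schema T characterises exactly the reflexive frames.
Reflexive: no — 1 is not related to itself.

No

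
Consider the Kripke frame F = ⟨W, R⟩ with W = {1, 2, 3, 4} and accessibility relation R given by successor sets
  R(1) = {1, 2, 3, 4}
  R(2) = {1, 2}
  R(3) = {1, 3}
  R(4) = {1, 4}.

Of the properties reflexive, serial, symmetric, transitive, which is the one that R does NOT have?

transitive

Reflexive: yes — every world is R-related to itself.
Serial: yes — every world has a successor (e.g. 1 R 1).
Symmetric: yes — every pair in R has its reverse in R.
Transitive: no — 2 R 1 and 1 R 3, but not 2 R 3.
Only transitive fails.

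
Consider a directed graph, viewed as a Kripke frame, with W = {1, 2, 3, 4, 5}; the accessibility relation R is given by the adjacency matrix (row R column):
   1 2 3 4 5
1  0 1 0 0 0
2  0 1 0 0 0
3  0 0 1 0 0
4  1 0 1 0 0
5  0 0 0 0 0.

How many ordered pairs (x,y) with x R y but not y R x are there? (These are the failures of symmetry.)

3

Enumerating: (1,2), (4,1), (4,3).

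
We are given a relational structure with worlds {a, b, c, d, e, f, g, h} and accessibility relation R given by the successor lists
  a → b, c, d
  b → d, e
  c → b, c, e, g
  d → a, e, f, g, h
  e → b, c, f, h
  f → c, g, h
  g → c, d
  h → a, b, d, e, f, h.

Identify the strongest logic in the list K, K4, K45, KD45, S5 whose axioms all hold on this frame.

K

Transitive (axiom 4): no — a R b and b R e, but not a R e.
Euclidean (axiom 5): no — a R b and a R c, but not b R c.
Serial (axiom D): yes — every world has a successor (e.g. a R b).
Reflexive (axiom T): no — a is not related to itself.
So F validates K; K4 would additionally require R to be transitive. The strongest is K.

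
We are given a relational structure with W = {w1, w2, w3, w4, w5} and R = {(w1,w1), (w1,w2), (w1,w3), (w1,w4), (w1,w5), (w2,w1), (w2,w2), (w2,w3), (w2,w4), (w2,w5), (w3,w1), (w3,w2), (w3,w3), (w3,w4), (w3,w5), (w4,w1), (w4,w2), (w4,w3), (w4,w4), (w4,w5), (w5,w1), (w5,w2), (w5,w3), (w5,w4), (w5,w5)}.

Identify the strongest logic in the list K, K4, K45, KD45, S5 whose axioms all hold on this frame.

Transitive (axiom 4): yes — every two-step R-path is closed by a direct edge.
Euclidean (axiom 5): yes — any two successors of a common world are R-related.
Serial (axiom D): yes — every world has a successor (e.g. w1 R w1).
Reflexive (axiom T): yes — every world is R-related to itself.
So F validates K, K4, K45, KD45, S5. The strongest is S5.

S5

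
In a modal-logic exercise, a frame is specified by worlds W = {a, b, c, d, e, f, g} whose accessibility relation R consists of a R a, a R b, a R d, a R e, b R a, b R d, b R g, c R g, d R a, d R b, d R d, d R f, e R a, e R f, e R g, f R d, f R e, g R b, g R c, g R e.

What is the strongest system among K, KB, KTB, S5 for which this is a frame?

Symmetric (axiom B): yes — every pair in R has its reverse in R.
Reflexive (axiom T): no — b is not related to itself.
Euclidean (axiom 5): no — a R b and a R e, but not b R e.
So F validates K, KB; KTB would additionally require R to be reflexive. The strongest is KB.

KB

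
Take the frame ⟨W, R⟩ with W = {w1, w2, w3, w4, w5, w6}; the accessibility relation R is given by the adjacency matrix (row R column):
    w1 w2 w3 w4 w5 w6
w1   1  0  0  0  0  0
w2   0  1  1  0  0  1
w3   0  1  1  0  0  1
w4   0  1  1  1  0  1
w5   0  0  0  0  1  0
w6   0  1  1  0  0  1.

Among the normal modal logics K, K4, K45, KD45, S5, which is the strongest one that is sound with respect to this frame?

K4

Transitive (axiom 4): yes — every two-step R-path is closed by a direct edge.
Euclidean (axiom 5): no — w4 R w2 and w4 R w4, but not w2 R w4.
Serial (axiom D): yes — every world has a successor (e.g. w1 R w1).
Reflexive (axiom T): yes — every world is R-related to itself.
So F validates K, K4; K45 would additionally require R to be Euclidean. The strongest is K4.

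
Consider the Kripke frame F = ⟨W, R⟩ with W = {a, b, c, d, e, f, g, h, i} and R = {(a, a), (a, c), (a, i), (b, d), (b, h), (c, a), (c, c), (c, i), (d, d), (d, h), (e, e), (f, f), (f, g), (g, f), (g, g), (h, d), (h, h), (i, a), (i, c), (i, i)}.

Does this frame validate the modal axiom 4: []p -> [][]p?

By correspondence theory, 4 is valid on a frame iff R is transitive.
Transitive: yes — every two-step R-path is closed by a direct edge.

Yes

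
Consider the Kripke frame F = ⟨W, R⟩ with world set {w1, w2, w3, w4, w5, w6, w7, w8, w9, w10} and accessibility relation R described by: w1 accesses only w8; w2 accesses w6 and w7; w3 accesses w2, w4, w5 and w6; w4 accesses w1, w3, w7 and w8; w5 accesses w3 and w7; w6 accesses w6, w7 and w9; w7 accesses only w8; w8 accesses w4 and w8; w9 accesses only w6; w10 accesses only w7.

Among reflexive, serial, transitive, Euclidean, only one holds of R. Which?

serial

Reflexive: no — w1 is not related to itself.
Serial: yes — every world has a successor (e.g. w1 R w8).
Transitive: no — w1 R w8 and w8 R w4, but not w1 R w4.
Euclidean: no — w2 R w7 and w2 R w6, but not w7 R w6.
Only serial holds.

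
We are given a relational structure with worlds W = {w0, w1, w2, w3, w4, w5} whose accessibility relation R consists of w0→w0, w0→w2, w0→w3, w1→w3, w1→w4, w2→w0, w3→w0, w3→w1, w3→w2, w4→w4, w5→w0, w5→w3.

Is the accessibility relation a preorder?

No

Reflexive: no — w1 is not related to itself.
Transitive: no — w0 R w3 and w3 R w1, but not w0 R w1.
So R is not a preorder.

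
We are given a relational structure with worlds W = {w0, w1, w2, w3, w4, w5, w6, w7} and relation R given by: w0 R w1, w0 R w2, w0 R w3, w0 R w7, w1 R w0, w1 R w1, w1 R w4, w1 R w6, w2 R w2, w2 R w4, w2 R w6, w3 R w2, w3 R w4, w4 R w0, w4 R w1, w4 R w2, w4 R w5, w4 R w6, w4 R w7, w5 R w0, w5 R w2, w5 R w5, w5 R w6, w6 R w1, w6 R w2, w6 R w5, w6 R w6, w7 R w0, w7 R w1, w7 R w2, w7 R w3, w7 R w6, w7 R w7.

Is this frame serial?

Serial: yes — every world has a successor (e.g. w0 R w1).

Yes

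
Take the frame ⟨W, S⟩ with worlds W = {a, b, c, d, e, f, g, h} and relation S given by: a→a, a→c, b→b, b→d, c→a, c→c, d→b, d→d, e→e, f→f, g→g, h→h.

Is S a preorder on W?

Reflexive: yes — every world is S-related to itself.
Transitive: yes — every two-step S-path is closed by a direct edge.
So S is a preorder.

Yes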